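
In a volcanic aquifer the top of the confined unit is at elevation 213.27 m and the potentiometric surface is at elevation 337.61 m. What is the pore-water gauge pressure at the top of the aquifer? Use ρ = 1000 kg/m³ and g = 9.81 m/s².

Pressure head at the aquifer top: ψ = h − z = 337.61 − 213.27 = 124.34 m.
P = ρgψ = 1000 × 9.81 × 124.34 = 1219775 Pa ≈ 1220 kPa.

P ≈ 1220 kPa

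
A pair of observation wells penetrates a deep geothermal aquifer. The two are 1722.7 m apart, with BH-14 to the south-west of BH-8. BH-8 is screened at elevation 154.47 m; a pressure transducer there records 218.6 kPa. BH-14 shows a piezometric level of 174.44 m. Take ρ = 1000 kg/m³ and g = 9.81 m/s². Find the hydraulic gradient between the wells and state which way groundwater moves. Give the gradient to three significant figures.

Pressure head at BH-8: ψ = P/(ρg) = 218.6×1000 / (1000 × 9.81) = 22.28 m.
Total head at BH-8: h = z + ψ = 154.47 + 22.28 = 176.75 m.
Total head at BH-14: h = 174.44 m (water level in the piezometer is the total head).
Head difference: h(BH-8) − h(BH-14) = 176.75 − 174.44 = 2.31 m.
Hydraulic gradient: i = |Δh| / L = 2.31 / 1722.7 = 0.00134.
Flow is from higher to lower head: from BH-8 toward BH-14, i.e. toward the south-west.

i ≈ 0.00134; groundwater flows toward the south-west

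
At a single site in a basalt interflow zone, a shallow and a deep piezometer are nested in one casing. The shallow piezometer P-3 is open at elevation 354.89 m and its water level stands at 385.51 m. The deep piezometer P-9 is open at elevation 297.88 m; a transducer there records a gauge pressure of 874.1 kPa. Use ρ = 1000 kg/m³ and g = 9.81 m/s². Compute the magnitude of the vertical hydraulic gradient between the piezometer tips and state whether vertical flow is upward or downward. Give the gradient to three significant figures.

Total head at P-3: h = 385.51 m (water level in the standpipe).
Pressure head at P-9: ψ = P/(ρg) = 874.1×1000 / (1000 × 9.81) = 89.10 m.
Total head at P-9: h = z + ψ = 297.88 + 89.10 = 386.98 m.
Δh = h(P-3) − h(P-9) = 385.51 − 386.98 = -1.47 m.
Vertical separation Δz = 354.89 − 297.88 = 57.01 m.
|i_v| = |Δh| / Δz = 1.47 / 57.01 = 0.0258.
Head is higher in the deep piezometer, so vertical flow is upward (discharge condition).

|i_v| ≈ 0.0258; vertical flow is upward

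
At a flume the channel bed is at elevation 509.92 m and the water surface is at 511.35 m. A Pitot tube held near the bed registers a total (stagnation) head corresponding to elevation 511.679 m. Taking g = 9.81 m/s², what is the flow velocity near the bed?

v ≈ 2.54 m/s

Near the bed, under hydrostatic conditions, the piezometric head (z + ψ) equals the free-surface elevation, 511.35 m.
Velocity head = total − piezometric = 511.679 − 511.35 = 0.329 m.
v = √(2g·h_v) = √(2 × 9.81 × 0.329) = 2.54 m/s.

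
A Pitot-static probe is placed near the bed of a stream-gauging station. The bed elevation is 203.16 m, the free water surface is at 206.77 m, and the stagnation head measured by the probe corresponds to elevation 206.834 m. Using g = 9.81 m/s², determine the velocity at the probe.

v ≈ 1.12 m/s

Near the bed, under hydrostatic conditions, the piezometric head (z + ψ) equals the free-surface elevation, 206.77 m.
Velocity head = total − piezometric = 206.834 − 206.77 = 0.064 m.
v = √(2g·h_v) = √(2 × 9.81 × 0.064) = 1.12 m/s.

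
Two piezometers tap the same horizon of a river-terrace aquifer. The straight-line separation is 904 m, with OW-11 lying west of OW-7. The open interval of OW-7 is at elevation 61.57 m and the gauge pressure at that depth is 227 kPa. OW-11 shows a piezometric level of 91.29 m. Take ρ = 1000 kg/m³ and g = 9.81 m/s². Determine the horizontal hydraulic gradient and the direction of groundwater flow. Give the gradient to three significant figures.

i ≈ 0.00728; groundwater flows toward the east

Pressure head at OW-7: ψ = P/(ρg) = 227×1000 / (1000 × 9.81) = 23.14 m.
Total head at OW-7: h = z + ψ = 61.57 + 23.14 = 84.71 m.
Total head at OW-11: h = 91.29 m (water level in the piezometer is the total head).
Head difference: h(OW-7) − h(OW-11) = 84.71 − 91.29 = -6.58 m.
Hydraulic gradient: i = |Δh| / L = 6.58 / 904 = 0.00728.
Flow is from higher to lower head: from OW-11 toward OW-7, i.e. toward the east.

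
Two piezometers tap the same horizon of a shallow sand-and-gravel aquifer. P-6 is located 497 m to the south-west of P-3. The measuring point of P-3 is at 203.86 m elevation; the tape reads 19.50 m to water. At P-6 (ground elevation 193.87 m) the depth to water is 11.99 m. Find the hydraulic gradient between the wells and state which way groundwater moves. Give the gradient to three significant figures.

Total head at P-3: h = 203.86 − 19.50 = 184.36 m.
Total head at P-6: h = 193.87 − 11.99 = 181.88 m.
Head difference: h(P-3) − h(P-6) = 184.36 − 181.88 = 2.48 m.
Hydraulic gradient: i = |Δh| / L = 2.48 / 497 = 0.00499.
Flow is from higher to lower head: from P-3 toward P-6, i.e. toward the south-west.

i ≈ 0.00499; groundwater flows toward the south-west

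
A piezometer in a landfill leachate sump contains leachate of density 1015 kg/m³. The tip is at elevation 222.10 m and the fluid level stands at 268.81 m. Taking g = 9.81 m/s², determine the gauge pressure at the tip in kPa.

Pressure head ψ = h − z = 268.81 − 222.10 = 46.71 m.
P = ρgψ = 1015 × 9.81 × 46.71 = 465098 Pa ≈ 465 kPa.

P ≈ 465 kPa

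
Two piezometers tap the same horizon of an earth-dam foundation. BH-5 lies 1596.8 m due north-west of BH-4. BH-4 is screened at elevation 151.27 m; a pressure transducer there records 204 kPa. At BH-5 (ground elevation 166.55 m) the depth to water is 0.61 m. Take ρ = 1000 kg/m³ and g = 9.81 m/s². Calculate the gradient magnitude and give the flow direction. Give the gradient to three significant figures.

Pressure head at BH-4: ψ = P/(ρg) = 204×1000 / (1000 × 9.81) = 20.80 m.
Total head at BH-4: h = z + ψ = 151.27 + 20.80 = 172.07 m.
Total head at BH-5: h = 166.55 − 0.61 = 165.94 m.
Head difference: h(BH-4) − h(BH-5) = 172.07 − 165.94 = 6.13 m.
Hydraulic gradient: i = |Δh| / L = 6.13 / 1596.8 = 0.00384.
Flow is from higher to lower head: from BH-4 toward BH-5, i.e. toward the north-west.

i ≈ 0.00384; groundwater flows toward the north-west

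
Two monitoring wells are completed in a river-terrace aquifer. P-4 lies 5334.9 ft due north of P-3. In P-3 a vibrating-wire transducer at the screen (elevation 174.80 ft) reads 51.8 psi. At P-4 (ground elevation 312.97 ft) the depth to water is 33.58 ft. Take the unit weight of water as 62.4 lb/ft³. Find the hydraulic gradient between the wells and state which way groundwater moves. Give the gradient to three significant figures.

i ≈ 0.00280; groundwater flows toward the north

Pressure head at P-3: ψ = 144·P/γ = 144 × 51.8 / 62.4 = 119.54 ft.
Total head at P-3: h = z + ψ = 174.80 + 119.54 = 294.34 ft.
Total head at P-4: h = 312.97 − 33.58 = 279.39 ft.
Head difference: h(P-3) − h(P-4) = 294.34 − 279.39 = 14.95 ft.
Hydraulic gradient: i = |Δh| / L = 14.95 / 5334.9 = 0.00280.
Flow is from higher to lower head: from P-3 toward P-4, i.e. toward the north.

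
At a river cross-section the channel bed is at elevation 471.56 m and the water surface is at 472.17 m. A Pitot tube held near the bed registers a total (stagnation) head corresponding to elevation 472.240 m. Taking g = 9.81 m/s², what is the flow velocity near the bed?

v ≈ 1.17 m/s

Near the bed, under hydrostatic conditions, the piezometric head (z + ψ) equals the free-surface elevation, 472.17 m.
Velocity head = total − piezometric = 472.240 − 472.17 = 0.070 m.
v = √(2g·h_v) = √(2 × 9.81 × 0.070) = 1.17 m/s.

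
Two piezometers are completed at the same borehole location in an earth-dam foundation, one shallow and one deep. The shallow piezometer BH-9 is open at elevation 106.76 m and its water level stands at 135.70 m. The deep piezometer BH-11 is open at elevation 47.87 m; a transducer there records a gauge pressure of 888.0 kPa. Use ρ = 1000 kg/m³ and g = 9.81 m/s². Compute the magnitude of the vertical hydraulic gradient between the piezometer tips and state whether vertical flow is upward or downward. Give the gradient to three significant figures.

Total head at BH-9: h = 135.70 m (water level in the standpipe).
Pressure head at BH-11: ψ = P/(ρg) = 888.0×1000 / (1000 × 9.81) = 90.52 m.
Total head at BH-11: h = z + ψ = 47.87 + 90.52 = 138.39 m.
Δh = h(BH-9) − h(BH-11) = 135.70 − 138.39 = -2.69 m.
Vertical separation Δz = 106.76 − 47.87 = 58.89 m.
|i_v| = |Δh| / Δz = 2.69 / 58.89 = 0.0457.
Head is higher in the deep piezometer, so vertical flow is upward (discharge condition).

|i_v| ≈ 0.0457; vertical flow is upward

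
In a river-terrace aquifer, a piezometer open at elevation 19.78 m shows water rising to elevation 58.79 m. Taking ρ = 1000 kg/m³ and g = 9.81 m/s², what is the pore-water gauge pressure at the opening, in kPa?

Pressure head ψ = h − z = 58.79 − 19.78 = 39.01 m.
P = ρgψ = 1000 × 9.81 × 39.01 = 382688 Pa ≈ 383 kPa.

P ≈ 383 kPa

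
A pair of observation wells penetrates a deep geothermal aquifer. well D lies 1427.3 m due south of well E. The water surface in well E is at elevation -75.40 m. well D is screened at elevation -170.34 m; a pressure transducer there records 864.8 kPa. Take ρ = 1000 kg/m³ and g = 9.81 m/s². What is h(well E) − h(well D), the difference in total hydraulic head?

Δh ≈ 6.79 m

Total head at well E: h = -75.40 m (water level in the piezometer is the total head).
Pressure head at well D: ψ = P/(ρg) = 864.8×1000 / (1000 × 9.81) = 88.15 m.
Total head at well D: h = z + ψ = -170.34 + 88.15 = -82.19 m.
Head difference: h(well E) − h(well D) = -75.40 − (-82.19) = 6.79 m.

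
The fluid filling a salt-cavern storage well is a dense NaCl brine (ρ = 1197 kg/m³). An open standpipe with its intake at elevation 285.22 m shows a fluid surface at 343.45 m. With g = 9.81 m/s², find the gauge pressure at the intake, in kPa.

Pressure head ψ = h − z = 343.45 − 285.22 = 58.23 m.
P = ρgψ = 1197 × 9.81 × 58.23 = 683770 Pa ≈ 684 kPa.

P ≈ 684 kPa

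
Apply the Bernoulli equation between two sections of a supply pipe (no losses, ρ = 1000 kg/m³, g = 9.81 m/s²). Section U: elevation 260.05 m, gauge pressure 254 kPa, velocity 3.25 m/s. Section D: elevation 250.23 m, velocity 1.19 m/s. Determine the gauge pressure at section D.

Pressure head at U: ψ₁ = P₁/(ρg) = 254×1000 / (1000 × 9.81) = 25.89 m.
Velocity heads: v₁²/2g = 3.25²/19.62 = 0.538 m; v₂²/2g = 1.19²/19.62 = 0.072 m.
Total head H = z₁ + ψ₁ + v₁²/2g = 260.05 + 25.89 + 0.538 = 286.48 m.
ψ₂ = H − z₂ − v₂²/2g = 286.48 − 250.23 − 0.072 = 36.18 m.
P₂ = ρgψ₂ = 1000 × 9.81 × 36.18 ≈ 355 kPa.

P₂ ≈ 355 kPa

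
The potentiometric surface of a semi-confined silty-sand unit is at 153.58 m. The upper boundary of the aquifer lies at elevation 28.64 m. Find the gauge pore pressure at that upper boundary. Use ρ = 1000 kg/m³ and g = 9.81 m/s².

P ≈ 1230 kPa

Pressure head at the aquifer top: ψ = h − z = 153.58 − 28.64 = 124.94 m.
P = ρgψ = 1000 × 9.81 × 124.94 = 1225661 Pa ≈ 1230 kPa.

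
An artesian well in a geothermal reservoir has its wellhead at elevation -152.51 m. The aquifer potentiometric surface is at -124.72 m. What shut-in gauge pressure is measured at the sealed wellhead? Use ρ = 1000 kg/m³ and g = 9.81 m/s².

Head above the cap: Δh = -124.72 − (-152.51) = 27.79 m.
P = ρgΔh = 1000 × 9.81 × 27.79 = 272620 Pa ≈ 273 kPa.

P ≈ 273 kPa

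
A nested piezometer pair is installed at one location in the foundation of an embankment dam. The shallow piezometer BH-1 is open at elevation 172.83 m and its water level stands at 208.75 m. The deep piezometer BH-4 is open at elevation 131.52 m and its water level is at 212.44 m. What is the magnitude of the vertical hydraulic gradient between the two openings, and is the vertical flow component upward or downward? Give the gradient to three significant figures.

|i_v| ≈ 0.0893; vertical flow is upward

Total head at BH-1: h = 208.75 m (water level in the standpipe).
Total head at BH-4: h = 212.44 m.
Δh = h(BH-1) − h(BH-4) = 208.75 − 212.44 = -3.69 m.
Vertical separation Δz = 172.83 − 131.52 = 41.31 m.
|i_v| = |Δh| / Δz = 3.69 / 41.31 = 0.0893.
Head is higher in the deep piezometer, so vertical flow is upward (discharge condition).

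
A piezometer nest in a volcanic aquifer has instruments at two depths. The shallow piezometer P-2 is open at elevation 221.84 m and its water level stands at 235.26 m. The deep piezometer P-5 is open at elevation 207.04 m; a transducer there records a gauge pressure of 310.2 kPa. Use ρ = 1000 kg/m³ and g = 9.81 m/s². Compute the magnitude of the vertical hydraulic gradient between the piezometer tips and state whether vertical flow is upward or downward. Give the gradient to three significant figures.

Total head at P-2: h = 235.26 m (water level in the standpipe).
Pressure head at P-5: ψ = P/(ρg) = 310.2×1000 / (1000 × 9.81) = 31.62 m.
Total head at P-5: h = z + ψ = 207.04 + 31.62 = 238.66 m.
Δh = h(P-2) − h(P-5) = 235.26 − 238.66 = -3.40 m.
Vertical separation Δz = 221.84 − 207.04 = 14.80 m.
|i_v| = |Δh| / Δz = 3.40 / 14.80 = 0.230.
Head is higher in the deep piezometer, so vertical flow is upward (discharge condition).

|i_v| ≈ 0.230; vertical flow is upward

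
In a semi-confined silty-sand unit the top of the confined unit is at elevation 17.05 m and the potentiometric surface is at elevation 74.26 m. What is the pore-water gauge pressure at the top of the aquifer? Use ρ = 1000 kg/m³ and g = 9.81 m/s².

P ≈ 561 kPa

Pressure head at the aquifer top: ψ = h − z = 74.26 − 17.05 = 57.21 m.
P = ρgψ = 1000 × 9.81 × 57.21 = 561230 Pa ≈ 561 kPa.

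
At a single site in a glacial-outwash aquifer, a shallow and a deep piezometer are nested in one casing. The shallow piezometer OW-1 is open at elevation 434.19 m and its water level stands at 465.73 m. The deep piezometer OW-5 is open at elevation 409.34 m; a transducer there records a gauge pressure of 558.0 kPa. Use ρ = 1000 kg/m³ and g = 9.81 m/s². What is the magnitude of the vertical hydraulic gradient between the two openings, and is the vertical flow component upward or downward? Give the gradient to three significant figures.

|i_v| ≈ 0.0197; vertical flow is upward

Total head at OW-1: h = 465.73 m (water level in the standpipe).
Pressure head at OW-5: ψ = P/(ρg) = 558.0×1000 / (1000 × 9.81) = 56.88 m.
Total head at OW-5: h = z + ψ = 409.34 + 56.88 = 466.22 m.
Δh = h(OW-1) − h(OW-5) = 465.73 − 466.22 = -0.49 m.
Vertical separation Δz = 434.19 − 409.34 = 24.85 m.
|i_v| = |Δh| / Δz = 0.49 / 24.85 = 0.0197.
Head is higher in the deep piezometer, so vertical flow is upward (discharge condition).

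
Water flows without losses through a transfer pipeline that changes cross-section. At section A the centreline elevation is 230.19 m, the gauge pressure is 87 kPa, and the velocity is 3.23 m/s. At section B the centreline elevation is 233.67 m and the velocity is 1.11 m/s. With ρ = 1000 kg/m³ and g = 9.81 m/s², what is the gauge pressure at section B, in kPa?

Pressure head at A: ψ₁ = P₁/(ρg) = 87×1000 / (1000 × 9.81) = 8.87 m.
Velocity heads: v₁²/2g = 3.23²/19.62 = 0.532 m; v₂²/2g = 1.11²/19.62 = 0.063 m.
Total head H = z₁ + ψ₁ + v₁²/2g = 230.19 + 8.87 + 0.532 = 239.59 m.
ψ₂ = H − z₂ − v₂²/2g = 239.59 − 233.67 − 0.063 = 5.86 m.
P₂ = ρgψ₂ = 1000 × 9.81 × 5.86 ≈ 57.5 kPa.

P₂ ≈ 57.5 kPa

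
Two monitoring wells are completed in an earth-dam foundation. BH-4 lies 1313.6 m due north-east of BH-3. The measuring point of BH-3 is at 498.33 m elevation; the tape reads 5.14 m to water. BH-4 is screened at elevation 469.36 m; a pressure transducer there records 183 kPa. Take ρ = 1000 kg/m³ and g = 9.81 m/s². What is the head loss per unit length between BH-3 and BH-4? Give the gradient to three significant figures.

Total head at BH-3: h = 498.33 − 5.14 = 493.19 m.
Pressure head at BH-4: ψ = P/(ρg) = 183×1000 / (1000 × 9.81) = 18.65 m.
Total head at BH-4: h = z + ψ = 469.36 + 18.65 = 488.01 m.
Head difference: h(BH-3) − h(BH-4) = 493.19 − 488.01 = 5.18 m.
Hydraulic gradient: i = |Δh| / L = 5.18 / 1313.6 = 0.00394.

i ≈ 0.00394 m/m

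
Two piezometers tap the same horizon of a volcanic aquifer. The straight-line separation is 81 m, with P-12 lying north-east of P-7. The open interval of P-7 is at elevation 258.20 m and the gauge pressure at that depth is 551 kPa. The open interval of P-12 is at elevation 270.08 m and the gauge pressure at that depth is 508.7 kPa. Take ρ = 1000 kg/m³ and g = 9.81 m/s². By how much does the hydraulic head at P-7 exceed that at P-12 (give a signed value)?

Δh ≈ -7.57 m

Pressure head at P-7: ψ = P/(ρg) = 551×1000 / (1000 × 9.81) = 56.17 m.
Total head at P-7: h = z + ψ = 258.20 + 56.17 = 314.37 m.
Pressure head at P-12: ψ = P/(ρg) = 508.7×1000 / (1000 × 9.81) = 51.86 m.
Total head at P-12: h = z + ψ = 270.08 + 51.86 = 321.94 m.
Head difference: h(P-7) − h(P-12) = 314.37 − 321.94 = -7.57 m.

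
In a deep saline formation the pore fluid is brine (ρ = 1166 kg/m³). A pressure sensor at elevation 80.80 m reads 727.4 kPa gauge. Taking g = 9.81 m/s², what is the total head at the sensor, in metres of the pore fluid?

h ≈ 144.39 m

ψ = P/(ρg) = 727.4×1000 / (1166 × 9.81) = 63.59 m.
h = z + ψ = 80.80 + 63.59 = 144.39 m.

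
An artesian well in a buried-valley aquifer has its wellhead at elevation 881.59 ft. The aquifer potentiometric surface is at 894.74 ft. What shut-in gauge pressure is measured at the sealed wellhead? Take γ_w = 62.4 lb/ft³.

Head above the cap: Δh = 894.74 − 881.59 = 13.15 ft.
P = γΔh/144 = 62.4 × 13.15 / 144 = 5.70 psi.

P ≈ 5.70 psi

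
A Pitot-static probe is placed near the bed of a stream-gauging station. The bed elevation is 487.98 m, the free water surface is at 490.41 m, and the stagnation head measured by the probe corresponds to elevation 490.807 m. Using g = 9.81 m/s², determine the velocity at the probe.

v ≈ 2.79 m/s

Near the bed, under hydrostatic conditions, the piezometric head (z + ψ) equals the free-surface elevation, 490.41 m.
Velocity head = total − piezometric = 490.807 − 490.41 = 0.397 m.
v = √(2g·h_v) = √(2 × 9.81 × 0.397) = 2.79 m/s.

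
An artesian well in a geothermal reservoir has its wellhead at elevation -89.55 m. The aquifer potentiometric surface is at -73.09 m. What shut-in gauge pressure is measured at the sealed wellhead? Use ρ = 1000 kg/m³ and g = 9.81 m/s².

P ≈ 161 kPa

Head above the cap: Δh = -73.09 − (-89.55) = 16.46 m.
P = ρgΔh = 1000 × 9.81 × 16.46 = 161473 Pa ≈ 161 kPa.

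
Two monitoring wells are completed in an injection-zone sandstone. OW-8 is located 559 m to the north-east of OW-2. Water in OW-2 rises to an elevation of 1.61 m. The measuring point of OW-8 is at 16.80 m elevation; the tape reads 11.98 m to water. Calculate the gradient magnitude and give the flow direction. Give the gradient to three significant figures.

i ≈ 0.00574; groundwater flows toward the south-west

Total head at OW-2: h = 1.61 m (water level in the piezometer is the total head).
Total head at OW-8: h = 16.80 − 11.98 = 4.82 m.
Head difference: h(OW-2) − h(OW-8) = 1.61 − 4.82 = -3.21 m.
Hydraulic gradient: i = |Δh| / L = 3.21 / 559 = 0.00574.
Flow is from higher to lower head: from OW-8 toward OW-2, i.e. toward the south-west.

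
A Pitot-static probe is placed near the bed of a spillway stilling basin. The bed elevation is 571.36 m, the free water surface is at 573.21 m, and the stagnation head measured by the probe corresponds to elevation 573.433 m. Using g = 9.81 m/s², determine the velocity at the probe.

v ≈ 2.09 m/s

Near the bed, under hydrostatic conditions, the piezometric head (z + ψ) equals the free-surface elevation, 573.21 m.
Velocity head = total − piezometric = 573.433 − 573.21 = 0.223 m.
v = √(2g·h_v) = √(2 × 9.81 × 0.223) = 2.09 m/s.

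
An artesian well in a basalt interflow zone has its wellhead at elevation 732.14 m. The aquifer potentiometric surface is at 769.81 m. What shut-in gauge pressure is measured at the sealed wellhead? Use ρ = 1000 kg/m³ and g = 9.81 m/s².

Head above the cap: Δh = 769.81 − 732.14 = 37.67 m.
P = ρgΔh = 1000 × 9.81 × 37.67 = 369543 Pa ≈ 370 kPa.

P ≈ 370 kPa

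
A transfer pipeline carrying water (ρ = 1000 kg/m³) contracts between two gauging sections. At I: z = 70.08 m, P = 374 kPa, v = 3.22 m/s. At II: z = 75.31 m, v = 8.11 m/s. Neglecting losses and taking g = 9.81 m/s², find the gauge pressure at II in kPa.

P₂ ≈ 295 kPa

Pressure head at I: ψ₁ = P₁/(ρg) = 374×1000 / (1000 × 9.81) = 38.12 m.
Velocity heads: v₁²/2g = 3.22²/19.62 = 0.528 m; v₂²/2g = 8.11²/19.62 = 3.352 m.
Total head H = z₁ + ψ₁ + v₁²/2g = 70.08 + 38.12 + 0.528 = 108.73 m.
ψ₂ = H − z₂ − v₂²/2g = 108.73 − 75.31 − 3.352 = 30.07 m.
P₂ = ρgψ₂ = 1000 × 9.81 × 30.07 ≈ 295 kPa.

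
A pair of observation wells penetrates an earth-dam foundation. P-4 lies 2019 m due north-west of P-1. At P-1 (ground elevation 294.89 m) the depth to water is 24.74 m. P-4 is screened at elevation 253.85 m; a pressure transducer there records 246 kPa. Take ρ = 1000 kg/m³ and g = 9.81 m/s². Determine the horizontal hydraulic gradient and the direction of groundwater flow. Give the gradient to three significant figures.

Total head at P-1: h = 294.89 − 24.74 = 270.15 m.
Pressure head at P-4: ψ = P/(ρg) = 246×1000 / (1000 × 9.81) = 25.08 m.
Total head at P-4: h = z + ψ = 253.85 + 25.08 = 278.93 m.
Head difference: h(P-1) − h(P-4) = 270.15 − 278.93 = -8.78 m.
Hydraulic gradient: i = |Δh| / L = 8.78 / 2019 = 0.00435.
Flow is from higher to lower head: from P-4 toward P-1, i.e. toward the south-east.

i ≈ 0.00435; groundwater flows toward the south-east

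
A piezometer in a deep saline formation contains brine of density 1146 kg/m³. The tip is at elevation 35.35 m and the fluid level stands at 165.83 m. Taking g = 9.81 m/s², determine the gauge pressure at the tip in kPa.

P ≈ 1470 kPa

Pressure head ψ = h − z = 165.83 − 35.35 = 130.48 m.
P = ρgψ = 1146 × 9.81 × 130.48 = 1466890 Pa ≈ 1470 kPa.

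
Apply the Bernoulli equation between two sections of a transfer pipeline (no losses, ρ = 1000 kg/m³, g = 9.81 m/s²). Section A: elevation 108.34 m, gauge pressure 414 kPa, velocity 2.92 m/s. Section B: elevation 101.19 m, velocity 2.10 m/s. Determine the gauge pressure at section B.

P₂ ≈ 486 kPa

Pressure head at A: ψ₁ = P₁/(ρg) = 414×1000 / (1000 × 9.81) = 42.20 m.
Velocity heads: v₁²/2g = 2.92²/19.62 = 0.435 m; v₂²/2g = 2.10²/19.62 = 0.225 m.
Total head H = z₁ + ψ₁ + v₁²/2g = 108.34 + 42.20 + 0.435 = 150.98 m.
ψ₂ = H − z₂ − v₂²/2g = 150.98 − 101.19 − 0.225 = 49.56 m.
P₂ = ρgψ₂ = 1000 × 9.81 × 49.56 ≈ 486 kPa.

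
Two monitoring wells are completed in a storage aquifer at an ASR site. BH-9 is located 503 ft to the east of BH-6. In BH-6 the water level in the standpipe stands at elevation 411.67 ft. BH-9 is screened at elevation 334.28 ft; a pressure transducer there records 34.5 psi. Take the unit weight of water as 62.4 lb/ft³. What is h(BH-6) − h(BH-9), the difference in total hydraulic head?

Total head at BH-6: h = 411.67 ft (water level in the piezometer is the total head).
Pressure head at BH-9: ψ = 144·P/γ = 144 × 34.5 / 62.4 = 79.62 ft.
Total head at BH-9: h = z + ψ = 334.28 + 79.62 = 413.90 ft.
Head difference: h(BH-6) − h(BH-9) = 411.67 − 413.90 = -2.23 ft.

Δh ≈ -2.23 ft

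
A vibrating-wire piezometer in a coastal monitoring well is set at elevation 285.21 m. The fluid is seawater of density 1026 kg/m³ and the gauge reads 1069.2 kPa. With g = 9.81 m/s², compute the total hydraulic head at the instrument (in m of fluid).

ψ = P/(ρg) = 1069.2×1000 / (1026 × 9.81) = 106.23 m.
h = z + ψ = 285.21 + 106.23 = 391.44 m.

h ≈ 391.44 m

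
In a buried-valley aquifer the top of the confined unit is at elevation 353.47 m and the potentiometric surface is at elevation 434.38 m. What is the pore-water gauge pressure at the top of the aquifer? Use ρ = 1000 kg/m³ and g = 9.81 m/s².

P ≈ 794 kPa

Pressure head at the aquifer top: ψ = h − z = 434.38 − 353.47 = 80.91 m.
P = ρgψ = 1000 × 9.81 × 80.91 = 793727 Pa ≈ 794 kPa.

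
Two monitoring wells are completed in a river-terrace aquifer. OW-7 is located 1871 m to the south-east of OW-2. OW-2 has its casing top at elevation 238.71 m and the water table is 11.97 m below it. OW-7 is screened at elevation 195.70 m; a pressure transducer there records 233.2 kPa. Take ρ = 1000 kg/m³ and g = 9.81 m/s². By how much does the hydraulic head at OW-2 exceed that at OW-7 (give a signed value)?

Δh ≈ 7.27 m

Total head at OW-2: h = 238.71 − 11.97 = 226.74 m.
Pressure head at OW-7: ψ = P/(ρg) = 233.2×1000 / (1000 × 9.81) = 23.77 m.
Total head at OW-7: h = z + ψ = 195.70 + 23.77 = 219.47 m.
Head difference: h(OW-2) − h(OW-7) = 226.74 − 219.47 = 7.27 m.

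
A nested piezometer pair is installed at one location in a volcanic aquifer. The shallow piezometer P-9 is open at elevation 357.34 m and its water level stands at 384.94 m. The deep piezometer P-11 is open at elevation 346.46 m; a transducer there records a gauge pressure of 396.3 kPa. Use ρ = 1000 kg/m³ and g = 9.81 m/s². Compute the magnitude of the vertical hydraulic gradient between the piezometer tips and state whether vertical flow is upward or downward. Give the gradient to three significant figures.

Total head at P-9: h = 384.94 m (water level in the standpipe).
Pressure head at P-11: ψ = P/(ρg) = 396.3×1000 / (1000 × 9.81) = 40.40 m.
Total head at P-11: h = z + ψ = 346.46 + 40.40 = 386.86 m.
Δh = h(P-9) − h(P-11) = 384.94 − 386.86 = -1.92 m.
Vertical separation Δz = 357.34 − 346.46 = 10.88 m.
|i_v| = |Δh| / Δz = 1.92 / 10.88 = 0.176.
Head is higher in the deep piezometer, so vertical flow is upward (discharge condition).

|i_v| ≈ 0.176; vertical flow is upward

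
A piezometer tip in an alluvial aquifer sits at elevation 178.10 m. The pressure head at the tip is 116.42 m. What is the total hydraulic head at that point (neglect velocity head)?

h = z + ψ = 178.10 + 116.42 = 294.52 m.

h ≈ 294.52 m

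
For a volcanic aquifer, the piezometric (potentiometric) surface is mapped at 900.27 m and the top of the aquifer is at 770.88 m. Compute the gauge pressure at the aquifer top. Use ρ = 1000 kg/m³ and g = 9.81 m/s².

P ≈ 1270 kPa

Pressure head at the aquifer top: ψ = h − z = 900.27 − 770.88 = 129.39 m.
P = ρgψ = 1000 × 9.81 × 129.39 = 1269316 Pa ≈ 1270 kPa.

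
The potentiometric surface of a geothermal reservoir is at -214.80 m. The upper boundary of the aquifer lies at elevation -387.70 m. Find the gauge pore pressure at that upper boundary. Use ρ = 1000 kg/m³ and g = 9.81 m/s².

P ≈ 1700 kPa

Pressure head at the aquifer top: ψ = h − z = -214.80 − (-387.70) = 172.90 m.
P = ρgψ = 1000 × 9.81 × 172.90 = 1696149 Pa ≈ 1700 kPa.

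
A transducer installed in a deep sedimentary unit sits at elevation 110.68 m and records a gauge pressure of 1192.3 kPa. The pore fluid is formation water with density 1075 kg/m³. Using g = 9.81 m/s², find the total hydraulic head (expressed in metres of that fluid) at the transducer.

ψ = P/(ρg) = 1192.3×1000 / (1075 × 9.81) = 113.06 m.
h = z + ψ = 110.68 + 113.06 = 223.74 m.

h ≈ 223.74 m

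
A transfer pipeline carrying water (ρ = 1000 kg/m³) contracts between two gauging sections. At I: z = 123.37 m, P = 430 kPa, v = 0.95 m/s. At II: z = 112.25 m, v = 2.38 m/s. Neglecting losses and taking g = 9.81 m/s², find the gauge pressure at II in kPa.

Pressure head at I: ψ₁ = P₁/(ρg) = 430×1000 / (1000 × 9.81) = 43.83 m.
Velocity heads: v₁²/2g = 0.95²/19.62 = 0.046 m; v₂²/2g = 2.38²/19.62 = 0.289 m.
Total head H = z₁ + ψ₁ + v₁²/2g = 123.37 + 43.83 + 0.046 = 167.25 m.
ψ₂ = H − z₂ − v₂²/2g = 167.25 − 112.25 − 0.289 = 54.71 m.
P₂ = ρgψ₂ = 1000 × 9.81 × 54.71 ≈ 537 kPa.

P₂ ≈ 537 kPa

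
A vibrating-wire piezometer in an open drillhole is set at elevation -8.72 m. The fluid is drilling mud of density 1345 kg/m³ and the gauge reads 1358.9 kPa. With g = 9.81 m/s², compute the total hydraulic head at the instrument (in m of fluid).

h ≈ 94.27 m

ψ = P/(ρg) = 1358.9×1000 / (1345 × 9.81) = 102.99 m.
h = z + ψ = -8.72 + 102.99 = 94.27 m.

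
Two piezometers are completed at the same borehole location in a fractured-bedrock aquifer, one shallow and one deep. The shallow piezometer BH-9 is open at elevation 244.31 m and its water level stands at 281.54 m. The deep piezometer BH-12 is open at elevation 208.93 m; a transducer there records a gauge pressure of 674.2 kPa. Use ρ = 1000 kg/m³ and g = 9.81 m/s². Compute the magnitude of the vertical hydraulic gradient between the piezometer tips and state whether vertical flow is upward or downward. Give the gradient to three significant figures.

|i_v| ≈ 0.110; vertical flow is downward

Total head at BH-9: h = 281.54 m (water level in the standpipe).
Pressure head at BH-12: ψ = P/(ρg) = 674.2×1000 / (1000 × 9.81) = 68.73 m.
Total head at BH-12: h = z + ψ = 208.93 + 68.73 = 277.66 m.
Δh = h(BH-9) − h(BH-12) = 281.54 − 277.66 = 3.88 m.
Vertical separation Δz = 244.31 − 208.93 = 35.38 m.
|i_v| = |Δh| / Δz = 3.88 / 35.38 = 0.110.
Head is higher in the shallow piezometer, so vertical flow is downward (recharge condition).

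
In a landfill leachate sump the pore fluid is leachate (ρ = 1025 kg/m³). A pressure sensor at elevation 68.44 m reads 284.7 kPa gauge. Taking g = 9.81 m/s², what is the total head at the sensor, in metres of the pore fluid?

ψ = P/(ρg) = 284.7×1000 / (1025 × 9.81) = 28.31 m.
h = z + ψ = 68.44 + 28.31 = 96.75 m.

h ≈ 96.75 m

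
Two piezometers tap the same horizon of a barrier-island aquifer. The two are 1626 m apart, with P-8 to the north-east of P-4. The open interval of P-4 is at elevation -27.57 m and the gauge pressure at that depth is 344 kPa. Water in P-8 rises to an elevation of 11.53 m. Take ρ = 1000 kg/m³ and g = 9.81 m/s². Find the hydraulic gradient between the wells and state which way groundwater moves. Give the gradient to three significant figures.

i ≈ 0.00248; groundwater flows toward the south-west

Pressure head at P-4: ψ = P/(ρg) = 344×1000 / (1000 × 9.81) = 35.07 m.
Total head at P-4: h = z + ψ = -27.57 + 35.07 = 7.50 m.
Total head at P-8: h = 11.53 m (water level in the piezometer is the total head).
Head difference: h(P-4) − h(P-8) = 7.50 − 11.53 = -4.03 m.
Hydraulic gradient: i = |Δh| / L = 4.03 / 1626 = 0.00248.
Flow is from higher to lower head: from P-8 toward P-4, i.e. toward the south-west.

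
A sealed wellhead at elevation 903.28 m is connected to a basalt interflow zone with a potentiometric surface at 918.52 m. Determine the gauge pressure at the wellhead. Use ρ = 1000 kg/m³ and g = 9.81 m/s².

P ≈ 150 kPa

Head above the cap: Δh = 918.52 − 903.28 = 15.24 m.
P = ρgΔh = 1000 × 9.81 × 15.24 = 149504 Pa ≈ 150 kPa.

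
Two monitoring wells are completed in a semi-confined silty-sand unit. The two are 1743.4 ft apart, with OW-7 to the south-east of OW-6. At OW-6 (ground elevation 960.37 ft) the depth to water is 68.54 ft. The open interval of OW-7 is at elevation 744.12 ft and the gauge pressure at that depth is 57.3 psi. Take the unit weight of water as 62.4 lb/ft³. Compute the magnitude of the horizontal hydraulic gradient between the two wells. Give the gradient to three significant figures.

i ≈ 0.00888

Total head at OW-6: h = 960.37 − 68.54 = 891.83 ft.
Pressure head at OW-7: ψ = 144·P/γ = 144 × 57.3 / 62.4 = 132.23 ft.
Total head at OW-7: h = z + ψ = 744.12 + 132.23 = 876.35 ft.
Head difference: h(OW-6) − h(OW-7) = 891.83 − 876.35 = 15.48 ft.
Hydraulic gradient: i = |Δh| / L = 15.48 / 1743.4 = 0.00888.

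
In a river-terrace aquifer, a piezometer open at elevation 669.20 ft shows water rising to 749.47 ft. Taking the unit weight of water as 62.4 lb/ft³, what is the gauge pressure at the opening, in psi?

P ≈ 34.8 psi

Pressure head ψ = h − z = 749.47 − 669.20 = 80.27 ft.
P = γ·ψ / 144 = 62.4 × 80.27 / 144 = 34.8 psi.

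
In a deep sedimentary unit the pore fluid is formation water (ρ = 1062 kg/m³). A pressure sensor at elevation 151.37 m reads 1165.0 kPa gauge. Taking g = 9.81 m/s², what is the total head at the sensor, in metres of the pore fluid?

h ≈ 263.19 m

ψ = P/(ρg) = 1165.0×1000 / (1062 × 9.81) = 111.82 m.
h = z + ψ = 151.37 + 111.82 = 263.19 m.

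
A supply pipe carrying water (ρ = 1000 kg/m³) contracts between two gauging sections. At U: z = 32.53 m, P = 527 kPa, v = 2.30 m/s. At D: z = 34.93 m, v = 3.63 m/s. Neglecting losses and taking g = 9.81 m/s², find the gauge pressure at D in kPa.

Pressure head at U: ψ₁ = P₁/(ρg) = 527×1000 / (1000 × 9.81) = 53.72 m.
Velocity heads: v₁²/2g = 2.30²/19.62 = 0.270 m; v₂²/2g = 3.63²/19.62 = 0.672 m.
Total head H = z₁ + ψ₁ + v₁²/2g = 32.53 + 53.72 + 0.270 = 86.52 m.
ψ₂ = H − z₂ − v₂²/2g = 86.52 − 34.93 − 0.672 = 50.92 m.
P₂ = ρgψ₂ = 1000 × 9.81 × 50.92 ≈ 500 kPa.

P₂ ≈ 500 kPa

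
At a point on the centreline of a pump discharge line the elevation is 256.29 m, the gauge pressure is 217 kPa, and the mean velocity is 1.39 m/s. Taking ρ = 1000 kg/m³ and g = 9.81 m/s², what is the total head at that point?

h ≈ 278.51 m

Pressure head ψ = P/(ρg) = 217×1000 / (1000 × 9.81) = 22.12 m.
Velocity head = v²/(2g) = 1.39² / (2 × 9.81) = 0.098 m.
h = z + ψ + v²/(2g) = 256.29 + 22.12 + 0.098 = 278.51 m.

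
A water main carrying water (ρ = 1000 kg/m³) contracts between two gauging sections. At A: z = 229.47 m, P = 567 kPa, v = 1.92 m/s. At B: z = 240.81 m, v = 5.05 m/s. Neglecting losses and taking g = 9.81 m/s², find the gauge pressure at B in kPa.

P₂ ≈ 445 kPa

Pressure head at A: ψ₁ = P₁/(ρg) = 567×1000 / (1000 × 9.81) = 57.80 m.
Velocity heads: v₁²/2g = 1.92²/19.62 = 0.188 m; v₂²/2g = 5.05²/19.62 = 1.300 m.
Total head H = z₁ + ψ₁ + v₁²/2g = 229.47 + 57.80 + 0.188 = 287.46 m.
ψ₂ = H − z₂ − v₂²/2g = 287.46 − 240.81 − 1.300 = 45.35 m.
P₂ = ρgψ₂ = 1000 × 9.81 × 45.35 ≈ 445 kPa.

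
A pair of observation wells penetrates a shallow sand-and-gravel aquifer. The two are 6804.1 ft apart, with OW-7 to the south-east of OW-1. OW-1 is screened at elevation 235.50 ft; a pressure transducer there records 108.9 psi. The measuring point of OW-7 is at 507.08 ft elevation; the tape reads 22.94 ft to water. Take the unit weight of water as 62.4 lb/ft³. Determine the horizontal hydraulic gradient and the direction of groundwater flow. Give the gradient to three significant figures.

Pressure head at OW-1: ψ = 144·P/γ = 144 × 108.9 / 62.4 = 251.31 ft.
Total head at OW-1: h = z + ψ = 235.50 + 251.31 = 486.81 ft.
Total head at OW-7: h = 507.08 − 22.94 = 484.14 ft.
Head difference: h(OW-1) − h(OW-7) = 486.81 − 484.14 = 2.67 ft.
Hydraulic gradient: i = |Δh| / L = 2.67 / 6804.1 = 0.000392.
Flow is from higher to lower head: from OW-1 toward OW-7, i.e. toward the south-east.

i ≈ 0.000392; groundwater flows toward the south-east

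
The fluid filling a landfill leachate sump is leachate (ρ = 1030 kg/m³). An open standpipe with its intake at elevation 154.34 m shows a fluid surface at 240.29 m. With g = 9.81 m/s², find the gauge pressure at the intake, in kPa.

Pressure head ψ = h − z = 240.29 − 154.34 = 85.95 m.
P = ρgψ = 1030 × 9.81 × 85.95 = 868465 Pa ≈ 868 kPa.

P ≈ 868 kPa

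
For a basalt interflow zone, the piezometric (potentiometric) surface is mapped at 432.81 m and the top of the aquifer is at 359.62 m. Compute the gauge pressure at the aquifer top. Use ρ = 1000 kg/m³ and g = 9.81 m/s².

Pressure head at the aquifer top: ψ = h − z = 432.81 − 359.62 = 73.19 m.
P = ρgψ = 1000 × 9.81 × 73.19 = 717994 Pa ≈ 718 kPa.

P ≈ 718 kPa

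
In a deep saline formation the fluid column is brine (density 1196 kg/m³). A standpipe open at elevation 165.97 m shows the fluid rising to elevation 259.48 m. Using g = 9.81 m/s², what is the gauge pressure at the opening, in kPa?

P ≈ 1100 kPa

Pressure head ψ = h − z = 259.48 − 165.97 = 93.51 m.
P = ρgψ = 1196 × 9.81 × 93.51 = 1097130 Pa ≈ 1100 kPa.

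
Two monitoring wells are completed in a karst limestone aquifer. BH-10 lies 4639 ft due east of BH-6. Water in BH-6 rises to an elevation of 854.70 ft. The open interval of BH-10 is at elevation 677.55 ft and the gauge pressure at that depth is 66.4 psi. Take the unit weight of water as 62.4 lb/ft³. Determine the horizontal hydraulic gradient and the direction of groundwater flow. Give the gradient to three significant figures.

i ≈ 0.00516; groundwater flows toward the east

Total head at BH-6: h = 854.70 ft (water level in the piezometer is the total head).
Pressure head at BH-10: ψ = 144·P/γ = 144 × 66.4 / 62.4 = 153.23 ft.
Total head at BH-10: h = z + ψ = 677.55 + 153.23 = 830.78 ft.
Head difference: h(BH-6) − h(BH-10) = 854.70 − 830.78 = 23.92 ft.
Hydraulic gradient: i = |Δh| / L = 23.92 / 4639 = 0.00516.
Flow is from higher to lower head: from BH-6 toward BH-10, i.e. toward the east.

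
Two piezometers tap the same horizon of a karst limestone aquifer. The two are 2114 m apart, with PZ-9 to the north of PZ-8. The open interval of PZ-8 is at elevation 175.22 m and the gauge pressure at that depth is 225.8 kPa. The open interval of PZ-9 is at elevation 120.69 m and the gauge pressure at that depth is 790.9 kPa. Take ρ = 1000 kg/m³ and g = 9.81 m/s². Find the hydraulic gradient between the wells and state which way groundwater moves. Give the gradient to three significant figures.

Pressure head at PZ-8: ψ = P/(ρg) = 225.8×1000 / (1000 × 9.81) = 23.02 m.
Total head at PZ-8: h = z + ψ = 175.22 + 23.02 = 198.24 m.
Pressure head at PZ-9: ψ = P/(ρg) = 790.9×1000 / (1000 × 9.81) = 80.62 m.
Total head at PZ-9: h = z + ψ = 120.69 + 80.62 = 201.31 m.
Head difference: h(PZ-8) − h(PZ-9) = 198.24 − 201.31 = -3.07 m.
Hydraulic gradient: i = |Δh| / L = 3.07 / 2114 = 0.00145.
Flow is from higher to lower head: from PZ-9 toward PZ-8, i.e. toward the south.

i ≈ 0.00145; groundwater flows toward the south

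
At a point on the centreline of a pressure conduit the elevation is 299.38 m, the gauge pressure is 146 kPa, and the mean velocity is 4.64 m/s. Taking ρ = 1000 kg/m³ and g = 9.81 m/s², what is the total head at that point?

Pressure head ψ = P/(ρg) = 146×1000 / (1000 × 9.81) = 14.88 m.
Velocity head = v²/(2g) = 4.64² / (2 × 9.81) = 1.097 m.
h = z + ψ + v²/(2g) = 299.38 + 14.88 + 1.097 = 315.36 m.

h ≈ 315.36 m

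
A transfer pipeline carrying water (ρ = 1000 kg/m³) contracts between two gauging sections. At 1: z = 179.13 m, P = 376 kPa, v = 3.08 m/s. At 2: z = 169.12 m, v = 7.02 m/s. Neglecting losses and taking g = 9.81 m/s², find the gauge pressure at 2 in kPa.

P₂ ≈ 454 kPa

Pressure head at 1: ψ₁ = P₁/(ρg) = 376×1000 / (1000 × 9.81) = 38.33 m.
Velocity heads: v₁²/2g = 3.08²/19.62 = 0.484 m; v₂²/2g = 7.02²/19.62 = 2.512 m.
Total head H = z₁ + ψ₁ + v₁²/2g = 179.13 + 38.33 + 0.484 = 217.94 m.
ψ₂ = H − z₂ − v₂²/2g = 217.94 − 169.12 − 2.512 = 46.31 m.
P₂ = ρgψ₂ = 1000 × 9.81 × 46.31 ≈ 454 kPa.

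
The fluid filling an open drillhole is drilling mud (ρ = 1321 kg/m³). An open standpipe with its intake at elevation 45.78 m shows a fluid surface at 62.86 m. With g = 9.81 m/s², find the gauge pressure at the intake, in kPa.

P ≈ 221 kPa

Pressure head ψ = h − z = 62.86 − 45.78 = 17.08 m.
P = ρgψ = 1321 × 9.81 × 17.08 = 221340 Pa ≈ 221 kPa.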